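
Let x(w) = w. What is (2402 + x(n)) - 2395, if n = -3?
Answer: 4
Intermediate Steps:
(2402 + x(n)) - 2395 = (2402 - 3) - 2395 = 2399 - 2395 = 4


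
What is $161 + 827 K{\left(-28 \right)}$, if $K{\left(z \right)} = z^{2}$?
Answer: $648529$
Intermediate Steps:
$161 + 827 K{\left(-28 \right)} = 161 + 827 \left(-28\right)^{2} = 161 + 827 \cdot 784 = 161 + 648368 = 648529$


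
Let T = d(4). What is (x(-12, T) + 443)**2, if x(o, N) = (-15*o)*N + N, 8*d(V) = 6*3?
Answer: 11566801/16 ≈ 7.2293e+5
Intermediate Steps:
d(V) = 9/4 (d(V) = (6*3)/8 = (1/8)*18 = 9/4)
T = 9/4 ≈ 2.2500
x(o, N) = N - 15*N*o (x(o, N) = -15*N*o + N = N - 15*N*o)
(x(-12, T) + 443)**2 = (9*(1 - 15*(-12))/4 + 443)**2 = (9*(1 + 180)/4 + 443)**2 = ((9/4)*181 + 443)**2 = (1629/4 + 443)**2 = (3401/4)**2 = 11566801/16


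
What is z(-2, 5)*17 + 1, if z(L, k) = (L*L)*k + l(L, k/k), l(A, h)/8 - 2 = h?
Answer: 749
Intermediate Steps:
l(A, h) = 16 + 8*h
z(L, k) = 24 + k*L² (z(L, k) = (L*L)*k + (16 + 8*(k/k)) = L²*k + (16 + 8*1) = k*L² + (16 + 8) = k*L² + 24 = 24 + k*L²)
z(-2, 5)*17 + 1 = (24 + 5*(-2)²)*17 + 1 = (24 + 5*4)*17 + 1 = (24 + 20)*17 + 1 = 44*17 + 1 = 748 + 1 = 749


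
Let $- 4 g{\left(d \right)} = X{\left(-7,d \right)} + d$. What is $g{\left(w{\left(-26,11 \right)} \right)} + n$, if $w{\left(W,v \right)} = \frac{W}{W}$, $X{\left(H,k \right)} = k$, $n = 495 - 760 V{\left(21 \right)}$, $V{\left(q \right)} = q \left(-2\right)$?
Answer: $\frac{64829}{2} \approx 32415.0$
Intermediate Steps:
$V{\left(q \right)} = - 2 q$
$n = 32415$ ($n = 495 - 760 \left(\left(-2\right) 21\right) = 495 - -31920 = 495 + 31920 = 32415$)
$w{\left(W,v \right)} = 1$
$g{\left(d \right)} = - \frac{d}{2}$ ($g{\left(d \right)} = - \frac{d + d}{4} = - \frac{2 d}{4} = - \frac{d}{2}$)
$g{\left(w{\left(-26,11 \right)} \right)} + n = \left(- \frac{1}{2}\right) 1 + 32415 = - \frac{1}{2} + 32415 = \frac{64829}{2}$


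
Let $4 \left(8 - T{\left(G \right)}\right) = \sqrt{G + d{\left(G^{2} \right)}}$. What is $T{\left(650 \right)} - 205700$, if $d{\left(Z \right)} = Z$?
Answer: $-205692 - \frac{5 \sqrt{16926}}{4} \approx -2.0585 \cdot 10^{5}$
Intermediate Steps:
$T{\left(G \right)} = 8 - \frac{\sqrt{G + G^{2}}}{4}$
$T{\left(650 \right)} - 205700 = \left(8 - \frac{\sqrt{650 \left(1 + 650\right)}}{4}\right) - 205700 = \left(8 - \frac{\sqrt{650 \cdot 651}}{4}\right) - 205700 = \left(8 - \frac{\sqrt{423150}}{4}\right) - 205700 = \left(8 - \frac{5 \sqrt{16926}}{4}\right) - 205700 = -205692 - \frac{5 \sqrt{16926}}{4}$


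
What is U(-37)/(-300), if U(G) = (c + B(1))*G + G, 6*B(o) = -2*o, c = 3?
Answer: 407/900 ≈ 0.45222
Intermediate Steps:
B(o) = -o/3 (B(o) = (-2*o)/6 = -o/3)
U(G) = 11*G/3 (U(G) = (3 - ⅓*1)*G + G = (3 - ⅓)*G + G = 8*G/3 + G = 11*G/3)
U(-37)/(-300) = ((11/3)*(-37))/(-300) = -407/3*(-1/300) = 407/900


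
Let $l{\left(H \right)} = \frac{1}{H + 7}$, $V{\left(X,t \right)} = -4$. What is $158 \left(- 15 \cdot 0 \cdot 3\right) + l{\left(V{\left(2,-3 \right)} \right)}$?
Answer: $\frac{1}{3} \approx 0.33333$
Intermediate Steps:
$l{\left(H \right)} = \frac{1}{7 + H}$
$158 \left(- 15 \cdot 0 \cdot 3\right) + l{\left(V{\left(2,-3 \right)} \right)} = 158 \left(- 15 \cdot 0 \cdot 3\right) + \frac{1}{7 - 4} = 158 \left(\left(-15\right) 0\right) + \frac{1}{3} = 158 \cdot 0 + \frac{1}{3} = 0 + \frac{1}{3} = \frac{1}{3}$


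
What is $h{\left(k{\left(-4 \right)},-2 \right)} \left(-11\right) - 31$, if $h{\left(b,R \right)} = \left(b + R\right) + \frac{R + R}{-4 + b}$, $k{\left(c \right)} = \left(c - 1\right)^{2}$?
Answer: $- \frac{5920}{21} \approx -281.9$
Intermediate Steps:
$k{\left(c \right)} = \left(-1 + c\right)^{2}$
$h{\left(b,R \right)} = R + b + \frac{2 R}{-4 + b}$ ($h{\left(b,R \right)} = \left(R + b\right) + \frac{2 R}{-4 + b} = R + b + \frac{2 R}{-4 + b}$)
$h{\left(k{\left(-4 \right)},-2 \right)} \left(-11\right) - 31 = \frac{\left(\left(-1 - 4\right)^{2}\right)^{2} - 4 \left(-1 - 4\right)^{2} - -4 - 2 \left(-1 - 4\right)^{2}}{-4 + \left(-1 - 4\right)^{2}} \left(-11\right) - 31 = \frac{\left(\left(-5\right)^{2}\right)^{2} - 4 \left(-5\right)^{2} + 4 - 2 \left(-5\right)^{2}}{-4 + \left(-5\right)^{2}} \left(-11\right) - 31 = \frac{25^{2} - 100 + 4 - 50}{-4 + 25} \left(-11\right) - 31 = \frac{625 - 100 + 4 - 50}{21} \left(-11\right) - 31 = \frac{1}{21} \cdot 479 \left(-11\right) - 31 = \frac{479}{21} \left(-11\right) - 31 = - \frac{5269}{21} - 31 = - \frac{5920}{21}$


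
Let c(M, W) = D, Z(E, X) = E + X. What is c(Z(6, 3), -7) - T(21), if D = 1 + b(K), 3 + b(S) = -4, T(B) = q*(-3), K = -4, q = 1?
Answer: -3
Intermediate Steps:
T(B) = -3 (T(B) = 1*(-3) = -3)
b(S) = -7 (b(S) = -3 - 4 = -7)
D = -6 (D = 1 - 7 = -6)
c(M, W) = -6
c(Z(6, 3), -7) - T(21) = -6 - 1*(-3) = -6 + 3 = -3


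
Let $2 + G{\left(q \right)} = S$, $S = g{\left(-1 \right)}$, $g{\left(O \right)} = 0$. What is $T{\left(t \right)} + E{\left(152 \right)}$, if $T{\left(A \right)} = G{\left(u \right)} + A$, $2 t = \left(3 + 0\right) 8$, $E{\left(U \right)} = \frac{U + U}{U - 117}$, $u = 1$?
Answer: $\frac{654}{35} \approx 18.686$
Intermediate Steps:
$E{\left(U \right)} = \frac{2 U}{-117 + U}$
$t = 12$ ($t = \frac{\left(3 + 0\right) 8}{2} = \frac{3 \cdot 8}{2} = \frac{1}{2} \cdot 24 = 12$)
$S = 0$
$G{\left(q \right)} = -2$ ($G{\left(q \right)} = -2 + 0 = -2$)
$T{\left(A \right)} = -2 + A$
$T{\left(t \right)} + E{\left(152 \right)} = \left(-2 + 12\right) + 2 \cdot 152 \frac{1}{-117 + 152} = 10 + 2 \cdot 152 \cdot \frac{1}{35} = 10 + \frac{304}{35} = \frac{654}{35}$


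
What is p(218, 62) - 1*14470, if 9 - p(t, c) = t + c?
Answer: -14741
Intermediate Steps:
p(t, c) = 9 - c - t (p(t, c) = 9 - (t + c) = 9 - (c + t) = 9 + (-c - t) = 9 - c - t)
p(218, 62) - 1*14470 = (9 - 1*62 - 1*218) - 1*14470 = (9 - 62 - 218) - 14470 = -271 - 14470 = -14741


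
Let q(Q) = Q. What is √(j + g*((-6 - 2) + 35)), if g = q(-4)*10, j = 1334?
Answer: √254 ≈ 15.937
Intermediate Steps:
g = -40 (g = -4*10 = -40)
√(j + g*((-6 - 2) + 35)) = √(1334 - 40*((-6 - 2) + 35)) = √(1334 - 40*(-8 + 35)) = √(1334 - 40*27) = √(1334 - 1080) = √254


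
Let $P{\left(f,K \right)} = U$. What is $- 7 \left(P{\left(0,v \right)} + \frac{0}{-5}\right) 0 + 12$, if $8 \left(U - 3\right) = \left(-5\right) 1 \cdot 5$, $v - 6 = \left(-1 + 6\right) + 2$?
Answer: $12$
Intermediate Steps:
$v = 13$ ($v = 6 + \left(\left(-1 + 6\right) + 2\right) = 6 + \left(5 + 2\right) = 6 + 7 = 13$)
$U = - \frac{1}{8}$ ($U = 3 + \frac{\left(-5\right) 1 \cdot 5}{8} = 3 + \frac{\left(-5\right) 5}{8} = 3 + \frac{1}{8} \left(-25\right) = 3 - \frac{25}{8} = - \frac{1}{8} \approx -0.125$)
$P{\left(f,K \right)} = - \frac{1}{8}$
$- 7 \left(P{\left(0,v \right)} + \frac{0}{-5}\right) 0 + 12 = - 7 \left(- \frac{1}{8} + \frac{0}{-5}\right) 0 + 12 = - 7 \left(- \frac{1}{8} + 0 \left(- \frac{1}{5}\right)\right) 0 + 12 = - 7 \left(- \frac{1}{8} + 0\right) 0 + 12 = - 7 \left(\left(- \frac{1}{8}\right) 0\right) + 12 = \left(-7\right) 0 + 12 = 0 + 12 = 12$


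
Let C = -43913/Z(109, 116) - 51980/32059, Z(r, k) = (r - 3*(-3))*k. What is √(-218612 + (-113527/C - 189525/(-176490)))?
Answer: I*√1497709463278272483591680356110/2770643439218 ≈ 441.71*I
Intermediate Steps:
Z(r, k) = k*(9 + r) (Z(r, k) = (r + 9)*k = (9 + r)*k = k*(9 + r))
C = -2119309107/438823592 (C = -43913*1/(116*(9 + 109)) - 51980/32059 = -43913/(116*118) - 51980*1/32059 = -43913/13688 - 51980/32059 = -2119309107/438823592 ≈ -4.8295)
√(-218612 + (-113527/C - 189525/(-176490))) = √(-218612 + (-113527/(-2119309107/438823592) - 189525/(-176490))) = √(-218612 + (-113527*(-438823592/2119309107) - 189525*(-1/176490))) = √(-218612 + (49818325928984/2119309107 + 12635/11766)) = √(-218612 + 65132133372332521/2770643439218) = √(-540563770161992895/2770643439218) = I*√1497709463278272483591680356110/2770643439218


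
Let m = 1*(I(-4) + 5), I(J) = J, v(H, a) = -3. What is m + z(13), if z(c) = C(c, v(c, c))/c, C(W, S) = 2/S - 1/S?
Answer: 38/39 ≈ 0.97436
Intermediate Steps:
C(W, S) = 1/S
z(c) = -1/(3*c) (z(c) = 1/((-3)*c) = -1/(3*c))
m = 1 (m = 1*(-4 + 5) = 1*1 = 1)
m + z(13) = 1 - 1/3/13 = 1 - 1/3*1/13 = 1 - 1/39 = 38/39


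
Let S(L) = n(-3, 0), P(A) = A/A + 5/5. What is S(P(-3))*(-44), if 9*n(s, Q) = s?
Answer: 44/3 ≈ 14.667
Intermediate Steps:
P(A) = 2 (P(A) = 1 + 5*(1/5) = 1 + 1 = 2)
n(s, Q) = s/9
S(L) = -1/3 (S(L) = (1/9)*(-3) = -1/3)
S(P(-3))*(-44) = -1/3*(-44) = 44/3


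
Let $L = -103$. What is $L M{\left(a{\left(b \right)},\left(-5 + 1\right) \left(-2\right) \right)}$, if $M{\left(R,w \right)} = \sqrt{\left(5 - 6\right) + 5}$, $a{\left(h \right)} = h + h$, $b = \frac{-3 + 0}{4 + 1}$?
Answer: $-206$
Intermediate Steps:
$b = - \frac{3}{5} \approx -0.6$
$a{\left(h \right)} = 2 h$
$M{\left(R,w \right)} = 2$ ($M{\left(R,w \right)} = \sqrt{\left(5 - 6\right) + 5} = \sqrt{-1 + 5} = \sqrt{4} = 2$)
$L M{\left(a{\left(b \right)},\left(-5 + 1\right) \left(-2\right) \right)} = \left(-103\right) 2 = -206$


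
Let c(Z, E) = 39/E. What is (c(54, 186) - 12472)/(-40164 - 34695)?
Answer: 773251/4641258 ≈ 0.16660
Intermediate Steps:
(c(54, 186) - 12472)/(-40164 - 34695) = (39/186 - 12472)/(-40164 - 34695) = (39*(1/186) - 12472)/(-74859) = (13/62 - 12472)*(-1/74859) = -773251/62*(-1/74859) = 773251/4641258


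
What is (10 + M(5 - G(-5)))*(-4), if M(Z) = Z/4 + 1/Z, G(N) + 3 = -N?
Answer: -133/3 ≈ -44.333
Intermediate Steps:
G(N) = -3 - N
M(Z) = 1/Z + Z/4 (M(Z) = Z*(¼) + 1/Z = Z/4 + 1/Z = 1/Z + Z/4)
(10 + M(5 - G(-5)))*(-4) = (10 + (1/(5 - (-3 - 1*(-5))) + (5 - (-3 - 1*(-5)))/4))*(-4) = (10 + (1/(5 - (-3 + 5)) + (5 - (-3 + 5))/4))*(-4) = (10 + (1/(5 - 1*2) + (5 - 1*2)/4))*(-4) = (10 + (1/(5 - 2) + (5 - 2)/4))*(-4) = (10 + (1/3 + (¼)*3))*(-4) = (10 + (⅓ + ¾))*(-4) = (10 + 13/12)*(-4) = (133/12)*(-4) = -133/3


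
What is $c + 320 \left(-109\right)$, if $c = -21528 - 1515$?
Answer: $-57923$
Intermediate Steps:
$c = -23043$
$c + 320 \left(-109\right) = -23043 + 320 \left(-109\right) = -23043 - 34880 = -57923$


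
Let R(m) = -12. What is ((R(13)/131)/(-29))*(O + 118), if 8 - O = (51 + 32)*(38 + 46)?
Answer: -82152/3799 ≈ -21.625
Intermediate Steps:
O = -6964 (O = 8 - (51 + 32)*(38 + 46) = 8 - 83*84 = 8 - 1*6972 = 8 - 6972 = -6964)
((R(13)/131)/(-29))*(O + 118) = (-12/131/(-29))*(-6964 + 118) = (-12*1/131*(-1/29))*(-6846) = -12/131*(-1/29)*(-6846) = (12/3799)*(-6846) = -82152/3799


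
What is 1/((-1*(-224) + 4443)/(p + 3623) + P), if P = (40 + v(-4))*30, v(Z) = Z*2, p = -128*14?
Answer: 1831/1762427 ≈ 0.0010389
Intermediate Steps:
p = -1792
v(Z) = 2*Z
P = 960 (P = (40 + 2*(-4))*30 = (40 - 8)*30 = 32*30 = 960)
1/((-1*(-224) + 4443)/(p + 3623) + P) = 1/((-1*(-224) + 4443)/(-1792 + 3623) + 960) = 1/((224 + 4443)/1831 + 960) = 1/(4667*(1/1831) + 960) = 1/(4667/1831 + 960) = 1/(1762427/1831) = 1831/1762427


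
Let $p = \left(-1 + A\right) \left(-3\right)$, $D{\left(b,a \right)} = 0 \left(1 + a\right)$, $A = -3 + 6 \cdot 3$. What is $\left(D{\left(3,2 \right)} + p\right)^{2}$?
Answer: $1764$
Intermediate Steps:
$A = 15$ ($A = -3 + 18 = 15$)
$D{\left(b,a \right)} = 0$
$p = -42$ ($p = \left(-1 + 15\right) \left(-3\right) = 14 \left(-3\right) = -42$)
$\left(D{\left(3,2 \right)} + p\right)^{2} = \left(0 - 42\right)^{2} = \left(-42\right)^{2} = 1764$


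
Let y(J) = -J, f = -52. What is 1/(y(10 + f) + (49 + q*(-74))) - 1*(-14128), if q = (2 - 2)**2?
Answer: 1285649/91 ≈ 14128.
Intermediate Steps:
q = 0 (q = 0**2 = 0)
1/(y(10 + f) + (49 + q*(-74))) - 1*(-14128) = 1/(-(10 - 52) + (49 + 0*(-74))) - 1*(-14128) = 1/(-1*(-42) + (49 + 0)) + 14128 = 1/(42 + 49) + 14128 = 1/91 + 14128 = 1285649/91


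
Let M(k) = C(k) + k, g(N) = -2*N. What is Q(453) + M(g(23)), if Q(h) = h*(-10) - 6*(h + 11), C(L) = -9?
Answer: -7369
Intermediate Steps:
Q(h) = -66 - 16*h (Q(h) = -10*h - 6*(11 + h) = -10*h + (-66 - 6*h) = -66 - 16*h)
M(k) = -9 + k
Q(453) + M(g(23)) = (-66 - 16*453) + (-9 - 2*23) = (-66 - 7248) + (-9 - 46) = -7314 - 55 = -7369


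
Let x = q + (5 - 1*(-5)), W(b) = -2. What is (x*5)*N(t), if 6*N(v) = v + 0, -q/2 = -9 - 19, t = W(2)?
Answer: -110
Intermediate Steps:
t = -2
q = 56 (q = -2*(-9 - 19) = -2*(-28) = 56)
N(v) = v/6 (N(v) = (v + 0)/6 = v/6)
x = 66 (x = 56 + (5 - 1*(-5)) = 56 + (5 + 5) = 56 + 10 = 66)
(x*5)*N(t) = (66*5)*((1/6)*(-2)) = 330*(-1/3) = -110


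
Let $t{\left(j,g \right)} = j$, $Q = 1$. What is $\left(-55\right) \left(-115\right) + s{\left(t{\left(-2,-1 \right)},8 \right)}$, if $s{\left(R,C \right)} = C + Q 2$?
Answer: $6335$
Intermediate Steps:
$s{\left(R,C \right)} = 2 + C$ ($s{\left(R,C \right)} = C + 1 \cdot 2 = C + 2 = 2 + C$)
$\left(-55\right) \left(-115\right) + s{\left(t{\left(-2,-1 \right)},8 \right)} = \left(-55\right) \left(-115\right) + \left(2 + 8\right) = 6325 + 10 = 6335$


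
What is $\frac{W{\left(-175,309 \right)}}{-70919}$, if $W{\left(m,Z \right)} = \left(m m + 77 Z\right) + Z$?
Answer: $- \frac{54727}{70919} \approx -0.77168$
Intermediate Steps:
$W{\left(m,Z \right)} = m^{2} + 78 Z$ ($W{\left(m,Z \right)} = \left(m^{2} + 77 Z\right) + Z = m^{2} + 78 Z$)
$\frac{W{\left(-175,309 \right)}}{-70919} = \frac{\left(-175\right)^{2} + 78 \cdot 309}{-70919} = \left(30625 + 24102\right) \left(- \frac{1}{70919}\right) = 54727 \left(- \frac{1}{70919}\right) = - \frac{54727}{70919}$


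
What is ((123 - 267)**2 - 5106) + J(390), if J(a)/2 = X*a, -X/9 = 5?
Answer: -19470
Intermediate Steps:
X = -45 (X = -9*5 = -45)
J(a) = -90*a (J(a) = 2*(-45*a) = -90*a)
((123 - 267)**2 - 5106) + J(390) = ((123 - 267)**2 - 5106) - 90*390 = ((-144)**2 - 5106) - 35100 = (20736 - 5106) - 35100 = 15630 - 35100 = -19470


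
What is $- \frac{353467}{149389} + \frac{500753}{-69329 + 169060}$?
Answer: $\frac{39555372540}{14898714359} \approx 2.655$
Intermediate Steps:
$- \frac{353467}{149389} + \frac{500753}{-69329 + 169060} = \left(-353467\right) \frac{1}{149389} + \frac{500753}{99731} = - \frac{353467}{149389} + 500753 \cdot \frac{1}{99731} = - \frac{353467}{149389} + \frac{500753}{99731} = \frac{39555372540}{14898714359}$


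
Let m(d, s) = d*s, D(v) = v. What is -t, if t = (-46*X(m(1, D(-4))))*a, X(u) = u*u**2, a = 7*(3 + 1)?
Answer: -82432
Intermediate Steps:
a = 28 (a = 7*4 = 28)
X(u) = u**3
t = 82432 (t = -46*(1*(-4))**3*28 = -46*(-4)**3*28 = -46*(-64)*28 = 2944*28 = 82432)
-t = -1*82432 = -82432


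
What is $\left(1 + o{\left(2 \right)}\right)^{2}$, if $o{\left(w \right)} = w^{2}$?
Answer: $25$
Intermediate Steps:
$\left(1 + o{\left(2 \right)}\right)^{2} = \left(1 + 2^{2}\right)^{2} = \left(1 + 4\right)^{2} = 5^{2} = 25$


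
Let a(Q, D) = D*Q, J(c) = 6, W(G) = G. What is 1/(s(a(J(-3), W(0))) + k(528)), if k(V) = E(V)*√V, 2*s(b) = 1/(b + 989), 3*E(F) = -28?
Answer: -5934/539860192253 - 438198208*√33/539860192253 ≈ -0.0046628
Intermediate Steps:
E(F) = -28/3 (E(F) = (⅓)*(-28) = -28/3)
s(b) = 1/(2*(989 + b)) (s(b) = 1/(2*(b + 989)) = 1/(2*(989 + b)))
k(V) = -28*√V/3
1/(s(a(J(-3), W(0))) + k(528)) = 1/(1/(2*(989 + 0*6)) - 112*√33/3) = 1/(1/(2*(989 + 0)) - 112*√33/3) = 1/((½)/989 - 112*√33/3) = 1/((½)*(1/989) - 112*√33/3) = 1/(1/1978 - 112*√33/3)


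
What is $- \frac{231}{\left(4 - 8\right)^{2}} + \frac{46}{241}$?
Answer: $- \frac{54935}{3856} \approx -14.247$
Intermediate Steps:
$- \frac{231}{\left(4 - 8\right)^{2}} + \frac{46}{241} = - \frac{231}{\left(-4\right)^{2}} + 46 \cdot \frac{1}{241} = - \frac{231}{16} + \frac{46}{241} = - \frac{54935}{3856}$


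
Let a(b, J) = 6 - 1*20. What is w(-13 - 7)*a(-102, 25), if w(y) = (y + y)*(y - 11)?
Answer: -17360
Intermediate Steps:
a(b, J) = -14 (a(b, J) = 6 - 20 = -14)
w(y) = 2*y*(-11 + y) (w(y) = (2*y)*(-11 + y) = 2*y*(-11 + y))
w(-13 - 7)*a(-102, 25) = (2*(-13 - 7)*(-11 + (-13 - 7)))*(-14) = (2*(-20)*(-11 - 20))*(-14) = (2*(-20)*(-31))*(-14) = 1240*(-14) = -17360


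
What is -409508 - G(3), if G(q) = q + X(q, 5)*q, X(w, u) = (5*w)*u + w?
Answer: -409745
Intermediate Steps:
X(w, u) = w + 5*u*w (X(w, u) = 5*u*w + w = w + 5*u*w)
G(q) = q + 26*q² (G(q) = q + (q*(1 + 5*5))*q = q + (q*(1 + 25))*q = q + (q*26)*q = q + (26*q)*q = q + 26*q²)
-409508 - G(3) = -409508 - 3*(1 + 26*3) = -409508 - 3*(1 + 78) = -409508 - 3*79 = -409508 - 1*237 = -409508 - 237 = -409745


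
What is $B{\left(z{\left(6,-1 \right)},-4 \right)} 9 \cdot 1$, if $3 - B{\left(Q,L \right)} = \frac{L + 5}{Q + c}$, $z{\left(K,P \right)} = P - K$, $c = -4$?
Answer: $\frac{306}{11} \approx 27.818$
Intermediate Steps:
$B{\left(Q,L \right)} = 3 - \frac{5 + L}{-4 + Q}$ ($B{\left(Q,L \right)} = 3 - \frac{L + 5}{Q - 4} = 3 - \frac{5 + L}{-4 + Q}$)
$B{\left(z{\left(6,-1 \right)},-4 \right)} 9 \cdot 1 = \frac{-17 - -4 + 3 \left(-1 - 6\right)}{-4 - 7} \cdot 9 \cdot 1 = \frac{-17 + 4 + 3 \left(-1 - 6\right)}{-4 - 7} \cdot 9 \cdot 1 = \frac{-17 + 4 + 3 \left(-7\right)}{-4 - 7} \cdot 9 \cdot 1 = \frac{-17 + 4 - 21}{-11} \cdot 9 \cdot 1 = \left(- \frac{1}{11}\right) \left(-34\right) 9 \cdot 1 = \frac{34}{11} \cdot 9 \cdot 1 = \frac{306}{11} \cdot 1 = \frac{306}{11}$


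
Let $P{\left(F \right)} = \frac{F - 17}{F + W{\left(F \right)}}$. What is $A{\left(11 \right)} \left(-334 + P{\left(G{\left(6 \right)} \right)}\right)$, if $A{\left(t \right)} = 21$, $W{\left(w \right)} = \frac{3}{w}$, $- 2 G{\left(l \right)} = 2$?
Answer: $- \frac{13839}{2} \approx -6919.5$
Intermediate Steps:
$G{\left(l \right)} = -1$ ($G{\left(l \right)} = \left(- \frac{1}{2}\right) 2 = -1$)
$P{\left(F \right)} = \frac{-17 + F}{F + \frac{3}{F}}$ ($P{\left(F \right)} = \frac{F - 17}{F + \frac{3}{F}} = \frac{-17 + F}{F + \frac{3}{F}}$)
$A{\left(11 \right)} \left(-334 + P{\left(G{\left(6 \right)} \right)}\right) = 21 \left(-334 - \frac{-17 - 1}{3 + \left(-1\right)^{2}}\right) = 21 \left(-334 - \frac{1}{3 + 1} \left(-18\right)\right) = 21 \left(-334 - \frac{1}{4} \left(-18\right)\right) = 21 \left(-334 + \frac{9}{2}\right) = 21 \left(- \frac{659}{2}\right) = - \frac{13839}{2}$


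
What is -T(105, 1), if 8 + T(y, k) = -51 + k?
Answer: 58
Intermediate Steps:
T(y, k) = -59 + k (T(y, k) = -8 + (-51 + k) = -59 + k)
-T(105, 1) = -(-59 + 1) = -1*(-58) = 58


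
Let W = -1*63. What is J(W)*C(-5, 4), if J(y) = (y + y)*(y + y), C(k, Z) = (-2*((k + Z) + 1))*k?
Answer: 0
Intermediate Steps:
C(k, Z) = k*(-2 - 2*Z - 2*k) (C(k, Z) = (-2*((Z + k) + 1))*k = (-2*(1 + Z + k))*k = (-2 - 2*Z - 2*k)*k = k*(-2 - 2*Z - 2*k))
W = -63
J(y) = 4*y**2 (J(y) = (2*y)*(2*y) = 4*y**2)
J(W)*C(-5, 4) = (4*(-63)**2)*(-2*(-5)*(1 + 4 - 5)) = (4*3969)*(-2*(-5)*0) = 15876*0 = 0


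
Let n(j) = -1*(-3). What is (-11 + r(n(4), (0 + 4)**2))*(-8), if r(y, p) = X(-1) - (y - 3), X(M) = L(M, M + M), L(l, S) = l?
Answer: 96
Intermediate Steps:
n(j) = 3
X(M) = M
r(y, p) = 2 - y (r(y, p) = -1 - (y - 3) = -1 - (-3 + y) = -1 + (3 - y) = 2 - y)
(-11 + r(n(4), (0 + 4)**2))*(-8) = (-11 + (2 - 1*3))*(-8) = (-11 + (2 - 3))*(-8) = (-11 - 1)*(-8) = -12*(-8) = 96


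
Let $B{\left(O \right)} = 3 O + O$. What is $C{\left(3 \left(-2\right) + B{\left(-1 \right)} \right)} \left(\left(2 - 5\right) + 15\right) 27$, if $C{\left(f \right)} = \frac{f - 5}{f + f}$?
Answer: $243$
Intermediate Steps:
$B{\left(O \right)} = 4 O$
$C{\left(f \right)} = \frac{-5 + f}{2 f}$
$C{\left(3 \left(-2\right) + B{\left(-1 \right)} \right)} \left(\left(2 - 5\right) + 15\right) 27 = \frac{-5 + \left(3 \left(-2\right) + 4 \left(-1\right)\right)}{2 \left(3 \left(-2\right) + 4 \left(-1\right)\right)} \left(\left(2 - 5\right) + 15\right) 27 = \frac{-5 - 10}{2 \left(-6 - 4\right)} \left(-3 + 15\right) 27 = \frac{-5 - 10}{2 \left(-10\right)} 12 \cdot 27 = \frac{1}{2} \left(- \frac{1}{10}\right) \left(-15\right) 12 \cdot 27 = \frac{3}{4} \cdot 12 \cdot 27 = 9 \cdot 27 = 243$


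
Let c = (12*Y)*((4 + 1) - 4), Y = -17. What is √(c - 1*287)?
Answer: I*√491 ≈ 22.159*I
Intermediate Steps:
c = -204 (c = (12*(-17))*((4 + 1) - 4) = -204*(5 - 4) = -204*1 = -204)
√(c - 1*287) = √(-204 - 1*287) = √(-204 - 287) = √(-491) = I*√491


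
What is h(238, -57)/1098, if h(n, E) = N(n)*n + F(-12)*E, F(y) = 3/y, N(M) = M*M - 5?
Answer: 53920385/4392 ≈ 12277.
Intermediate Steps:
N(M) = -5 + M**2 (N(M) = M**2 - 5 = -5 + M**2)
h(n, E) = -E/4 + n*(-5 + n**2) (h(n, E) = (-5 + n**2)*n + (3/(-12))*E = n*(-5 + n**2) + (3*(-1/12))*E = n*(-5 + n**2) - E/4 = -E/4 + n*(-5 + n**2))
h(238, -57)/1098 = (238**3 - 5*238 - 1/4*(-57))/1098 = (13481272 - 1190 + 57/4)*(1/1098) = (53920385/4)*(1/1098) = 53920385/4392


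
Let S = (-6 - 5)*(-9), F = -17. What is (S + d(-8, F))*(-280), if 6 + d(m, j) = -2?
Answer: -25480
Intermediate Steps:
d(m, j) = -8 (d(m, j) = -6 - 2 = -8)
S = 99 (S = -11*(-9) = 99)
(S + d(-8, F))*(-280) = (99 - 8)*(-280) = 91*(-280) = -25480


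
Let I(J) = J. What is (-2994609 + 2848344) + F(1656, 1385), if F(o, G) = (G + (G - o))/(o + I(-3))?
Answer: -241774931/1653 ≈ -1.4626e+5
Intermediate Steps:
F(o, G) = (-o + 2*G)/(-3 + o) (F(o, G) = (G + (G - o))/(o - 3) = (-o + 2*G)/(-3 + o))
(-2994609 + 2848344) + F(1656, 1385) = (-2994609 + 2848344) + (-1*1656 + 2*1385)/(-3 + 1656) = -146265 + (-1656 + 2770)/1653 = -146265 + (1/1653)*1114 = -146265 + 1114/1653 = -241774931/1653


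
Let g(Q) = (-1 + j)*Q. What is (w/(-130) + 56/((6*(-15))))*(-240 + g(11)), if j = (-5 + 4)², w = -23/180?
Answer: 29074/195 ≈ 149.10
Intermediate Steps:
w = -23/180 (w = -23*1/180 = -23/180 ≈ -0.12778)
j = 1 (j = (-1)² = 1)
g(Q) = 0 (g(Q) = (-1 + 1)*Q = 0*Q = 0)
(w/(-130) + 56/((6*(-15))))*(-240 + g(11)) = (-23/180/(-130) + 56/((6*(-15))))*(-240 + 0) = (-23/180*(-1/130) + 56/(-90))*(-240) = (23/23400 + 56*(-1/90))*(-240) = (23/23400 - 28/45)*(-240) = -14537/23400*(-240) = 29074/195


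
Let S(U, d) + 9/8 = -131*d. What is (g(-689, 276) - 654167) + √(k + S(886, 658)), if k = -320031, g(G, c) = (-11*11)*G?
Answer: -570798 + I*√6499682/4 ≈ -5.708e+5 + 637.36*I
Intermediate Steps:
g(G, c) = -121*G
S(U, d) = -9/8 - 131*d
(g(-689, 276) - 654167) + √(k + S(886, 658)) = (-121*(-689) - 654167) + √(-320031 + (-9/8 - 131*658)) = (83369 - 654167) + √(-320031 + (-9/8 - 86198)) = -570798 + √(-320031 - 689593/8) = -570798 + √(-3249841/8) = -570798 + I*√6499682/4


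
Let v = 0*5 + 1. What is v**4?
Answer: 1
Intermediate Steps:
v = 1 (v = 0 + 1 = 1)
v**4 = 1**4 = 1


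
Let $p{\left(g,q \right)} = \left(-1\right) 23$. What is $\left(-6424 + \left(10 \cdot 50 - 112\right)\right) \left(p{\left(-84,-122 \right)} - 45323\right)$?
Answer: $273708456$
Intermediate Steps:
$p{\left(g,q \right)} = -23$
$\left(-6424 + \left(10 \cdot 50 - 112\right)\right) \left(p{\left(-84,-122 \right)} - 45323\right) = \left(-6424 + \left(10 \cdot 50 - 112\right)\right) \left(-23 - 45323\right) = \left(-6424 + \left(500 - 112\right)\right) \left(-45346\right) = \left(-6424 + 388\right) \left(-45346\right) = \left(-6036\right) \left(-45346\right) = 273708456$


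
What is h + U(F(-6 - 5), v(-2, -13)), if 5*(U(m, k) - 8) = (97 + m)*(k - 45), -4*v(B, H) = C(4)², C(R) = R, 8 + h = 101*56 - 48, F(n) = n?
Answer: 23826/5 ≈ 4765.2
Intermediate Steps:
h = 5600 (h = -8 + (101*56 - 48) = -8 + (5656 - 48) = -8 + 5608 = 5600)
v(B, H) = -4 (v(B, H) = -¼*4² = -¼*16 = -4)
U(m, k) = 8 + (-45 + k)*(97 + m)/5 (U(m, k) = 8 + ((97 + m)*(k - 45))/5 = 8 + ((97 + m)*(-45 + k))/5 = 8 + ((-45 + k)*(97 + m))/5 = 8 + (-45 + k)*(97 + m)/5)
h + U(F(-6 - 5), v(-2, -13)) = 5600 + (-865 - 9*(-6 - 5) + (97/5)*(-4) + (⅕)*(-4)*(-6 - 5)) = 5600 + (-865 - 9*(-11) - 388/5 + (⅕)*(-4)*(-11)) = 5600 + (-865 + 99 - 388/5 + 44/5) = 5600 - 4174/5 = 23826/5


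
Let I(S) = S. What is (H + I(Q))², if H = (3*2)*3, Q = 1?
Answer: 361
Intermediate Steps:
H = 18 (H = 6*3 = 18)
(H + I(Q))² = (18 + 1)² = 19² = 361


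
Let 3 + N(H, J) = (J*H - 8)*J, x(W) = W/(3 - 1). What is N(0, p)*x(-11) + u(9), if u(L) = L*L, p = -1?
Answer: 107/2 ≈ 53.500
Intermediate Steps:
x(W) = W/2
u(L) = L**2
N(H, J) = -3 + J*(-8 + H*J) (N(H, J) = -3 + (J*H - 8)*J = -3 + (H*J - 8)*J = -3 + (-8 + H*J)*J = -3 + J*(-8 + H*J))
N(0, p)*x(-11) + u(9) = (-3 - 8*(-1) + 0*(-1)**2)*((1/2)*(-11)) + 9**2 = (-3 + 8 + 0*1)*(-11/2) + 81 = (-3 + 8 + 0)*(-11/2) + 81 = 5*(-11/2) + 81 = -55/2 + 81 = 107/2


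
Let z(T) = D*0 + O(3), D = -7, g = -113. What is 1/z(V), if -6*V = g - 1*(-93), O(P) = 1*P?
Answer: 1/3 ≈ 0.33333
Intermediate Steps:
O(P) = P
V = 10/3 (V = -(-113 - 1*(-93))/6 = -(-113 + 93)/6 = -1/6*(-20) = 10/3 ≈ 3.3333)
z(T) = 3 (z(T) = -7*0 + 3 = 0 + 3 = 3)
1/z(V) = 1/3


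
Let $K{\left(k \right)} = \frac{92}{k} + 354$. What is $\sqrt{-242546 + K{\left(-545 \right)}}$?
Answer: $\frac{2 i \sqrt{17984282235}}{545} \approx 492.13 i$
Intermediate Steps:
$K{\left(k \right)} = 354 + \frac{92}{k}$
$\sqrt{-242546 + K{\left(-545 \right)}} = \sqrt{-242546 + \left(354 + \frac{92}{-545}\right)} = \sqrt{-242546 + \left(354 + 92 \left(- \frac{1}{545}\right)\right)} = \sqrt{-242546 + \left(354 - \frac{92}{545}\right)} = \sqrt{-242546 + \frac{192838}{545}} = \sqrt{- \frac{131994732}{545}} = \frac{2 i \sqrt{17984282235}}{545}$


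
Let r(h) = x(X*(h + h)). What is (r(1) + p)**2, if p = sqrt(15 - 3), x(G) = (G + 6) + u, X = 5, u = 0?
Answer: 268 + 64*sqrt(3) ≈ 378.85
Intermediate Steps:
x(G) = 6 + G (x(G) = (G + 6) + 0 = (6 + G) + 0 = 6 + G)
p = 2*sqrt(3) (p = sqrt(12) = 2*sqrt(3) ≈ 3.4641)
r(h) = 6 + 10*h (r(h) = 6 + 5*(h + h) = 6 + 5*(2*h) = 6 + 10*h)
(r(1) + p)**2 = ((6 + 10*1) + 2*sqrt(3))**2 = ((6 + 10) + 2*sqrt(3))**2 = (16 + 2*sqrt(3))**2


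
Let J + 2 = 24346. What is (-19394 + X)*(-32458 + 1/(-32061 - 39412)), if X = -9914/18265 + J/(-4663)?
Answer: 766611429523182723444/1217466722147 ≈ 6.2968e+8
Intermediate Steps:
J = 24344 (J = -2 + 24346 = 24344)
X = -490872142/85169695 (X = -9914/18265 + 24344/(-4663) = -9914*1/18265 + 24344*(-1/4663) = -9914/18265 - 24344/4663 = -490872142/85169695 ≈ -5.7635)
(-19394 + X)*(-32458 + 1/(-32061 - 39412)) = (-19394 - 490872142/85169695)*(-32458 + 1/(-32061 - 39412)) = -1652271936972*(-32458 + 1/(-71473))/85169695 = -1652271936972*(-32458 - 1/71473)/85169695 = -1652271936972/85169695*(-2319870635/71473) = 766611429523182723444/1217466722147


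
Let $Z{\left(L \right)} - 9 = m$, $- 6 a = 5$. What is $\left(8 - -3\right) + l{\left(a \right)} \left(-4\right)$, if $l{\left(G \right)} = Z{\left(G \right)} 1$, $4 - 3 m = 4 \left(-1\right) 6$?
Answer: $- \frac{187}{3} \approx -62.333$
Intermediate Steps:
$m = \frac{28}{3}$ ($m = \frac{4}{3} - \frac{4 \left(-1\right) 6}{3} = \frac{4}{3} - \frac{\left(-4\right) 6}{3} = \frac{4}{3} - -8 = \frac{4}{3} + 8 = \frac{28}{3} \approx 9.3333$)
$a = - \frac{5}{6}$ ($a = \left(- \frac{1}{6}\right) 5 = - \frac{5}{6} \approx -0.83333$)
$Z{\left(L \right)} = \frac{55}{3}$ ($Z{\left(L \right)} = 9 + \frac{28}{3} = \frac{55}{3}$)
$l{\left(G \right)} = \frac{55}{3}$ ($l{\left(G \right)} = \frac{55}{3} \cdot 1 = \frac{55}{3}$)
$\left(8 - -3\right) + l{\left(a \right)} \left(-4\right) = \left(8 - -3\right) + \frac{55}{3} \left(-4\right) = \left(8 + 3\right) - \frac{220}{3} = 11 - \frac{220}{3} = - \frac{187}{3}$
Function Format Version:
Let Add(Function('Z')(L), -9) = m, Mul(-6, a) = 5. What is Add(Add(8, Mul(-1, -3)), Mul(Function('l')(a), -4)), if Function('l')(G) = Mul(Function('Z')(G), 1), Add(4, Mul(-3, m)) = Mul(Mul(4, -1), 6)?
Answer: Rational(-187, 3) ≈ -62.333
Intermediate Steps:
m = Rational(28, 3) (m = Add(Rational(4, 3), Mul(Rational(-1, 3), Mul(Mul(4, -1), 6))) = Add(Rational(4, 3), Mul(Rational(-1, 3), Mul(-4, 6))) = Add(Rational(4, 3), Mul(Rational(-1, 3), -24)) = Add(Rational(4, 3), 8) = Rational(28, 3) ≈ 9.3333)
a = Rational(-5, 6) (a = Mul(Rational(-1, 6), 5) = Rational(-5, 6) ≈ -0.83333)
Function('Z')(L) = Rational(55, 3) (Function('Z')(L) = Add(9, Rational(28, 3)) = Rational(55, 3))
Function('l')(G) = Rational(55, 3) (Function('l')(G) = Mul(Rational(55, 3), 1) = Rational(55, 3))
Add(Add(8, Mul(-1, -3)), Mul(Function('l')(a), -4)) = Add(Add(8, Mul(-1, -3)), Mul(Rational(55, 3), -4)) = Add(Add(8, 3), Rational(-220, 3)) = Add(11, Rational(-220, 3)) = Rational(-187, 3)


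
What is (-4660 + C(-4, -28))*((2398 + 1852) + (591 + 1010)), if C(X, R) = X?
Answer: -27289064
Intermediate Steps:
(-4660 + C(-4, -28))*((2398 + 1852) + (591 + 1010)) = (-4660 - 4)*((2398 + 1852) + (591 + 1010)) = -4664*(4250 + 1601) = -4664*5851 = -27289064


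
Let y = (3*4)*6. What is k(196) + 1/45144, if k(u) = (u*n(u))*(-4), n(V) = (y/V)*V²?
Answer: -499464548351/45144 ≈ -1.1064e+7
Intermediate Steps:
y = 72 (y = 12*6 = 72)
n(V) = 72*V (n(V) = (72/V)*V² = 72*V)
k(u) = -288*u² (k(u) = (u*(72*u))*(-4) = (72*u²)*(-4) = -288*u²)
k(196) + 1/45144 = -288*196² + 1/45144 = -288*38416 + 1/45144 = -11063808 + 1/45144 = -499464548351/45144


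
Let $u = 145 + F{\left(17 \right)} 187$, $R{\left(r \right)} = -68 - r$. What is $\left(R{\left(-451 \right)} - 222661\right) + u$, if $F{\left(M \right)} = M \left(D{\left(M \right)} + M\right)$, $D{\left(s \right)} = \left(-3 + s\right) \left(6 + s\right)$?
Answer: $855548$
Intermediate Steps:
$F{\left(M \right)} = M \left(-18 + M^{2} + 4 M\right)$ ($F{\left(M \right)} = M \left(\left(-18 + M^{2} + 3 M\right) + M\right) = M \left(-18 + M^{2} + 4 M\right)$)
$u = 1077826$ ($u = 145 + 17 \left(-18 + 17^{2} + 4 \cdot 17\right) 187 = 145 + 17 \left(-18 + 289 + 68\right) 187 = 145 + 17 \cdot 339 \cdot 187 = 145 + 5763 \cdot 187 = 145 + 1077681 = 1077826$)
$\left(R{\left(-451 \right)} - 222661\right) + u = \left(\left(-68 - -451\right) - 222661\right) + 1077826 = \left(\left(-68 + 451\right) - 222661\right) + 1077826 = \left(383 - 222661\right) + 1077826 = -222278 + 1077826 = 855548$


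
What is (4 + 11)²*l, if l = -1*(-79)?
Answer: 17775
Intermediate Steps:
l = 79
(4 + 11)²*l = (4 + 11)²*79 = 15²*79 = 225*79 = 17775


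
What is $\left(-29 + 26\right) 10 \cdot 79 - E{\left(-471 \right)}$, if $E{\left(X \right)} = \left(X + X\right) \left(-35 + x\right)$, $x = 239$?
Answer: $189798$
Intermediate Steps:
$E{\left(X \right)} = 408 X$ ($E{\left(X \right)} = \left(X + X\right) \left(-35 + 239\right) = 2 X 204 = 408 X$)
$\left(-29 + 26\right) 10 \cdot 79 - E{\left(-471 \right)} = \left(-29 + 26\right) 10 \cdot 79 - 408 \left(-471\right) = \left(-3\right) 10 \cdot 79 - -192168 = \left(-30\right) 79 + 192168 = -2370 + 192168 = 189798$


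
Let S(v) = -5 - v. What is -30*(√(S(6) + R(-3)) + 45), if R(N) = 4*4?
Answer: -1350 - 30*√5 ≈ -1417.1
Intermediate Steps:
R(N) = 16
-30*(√(S(6) + R(-3)) + 45) = -30*(√((-5 - 1*6) + 16) + 45) = -30*(√((-5 - 6) + 16) + 45) = -30*(√(-11 + 16) + 45) = -30*(√5 + 45) = -30*(45 + √5) = -1350 - 30*√5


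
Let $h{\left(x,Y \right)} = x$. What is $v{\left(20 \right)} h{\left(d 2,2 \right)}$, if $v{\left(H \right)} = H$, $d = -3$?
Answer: $-120$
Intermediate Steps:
$v{\left(20 \right)} h{\left(d 2,2 \right)} = 20 \left(\left(-3\right) 2\right) = 20 \left(-6\right) = -120$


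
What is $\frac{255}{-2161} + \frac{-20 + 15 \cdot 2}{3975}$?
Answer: $- \frac{198403}{1717995} \approx -0.11549$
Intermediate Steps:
$\frac{255}{-2161} + \frac{-20 + 15 \cdot 2}{3975} = 255 \left(- \frac{1}{2161}\right) + \left(-20 + 30\right) \frac{1}{3975} = - \frac{255}{2161} + 10 \cdot \frac{1}{3975} = - \frac{255}{2161} + \frac{2}{795} = - \frac{198403}{1717995}$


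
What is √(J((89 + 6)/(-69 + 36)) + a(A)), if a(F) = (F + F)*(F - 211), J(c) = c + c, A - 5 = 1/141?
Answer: I*√4976246770/1551 ≈ 45.482*I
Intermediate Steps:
A = 706/141 (A = 5 + 1/141 = 706/141 ≈ 5.0071)
J(c) = 2*c
a(F) = 2*F*(-211 + F) (a(F) = (2*F)*(-211 + F) = 2*F*(-211 + F))
√(J((89 + 6)/(-69 + 36)) + a(A)) = √(2*((89 + 6)/(-69 + 36)) + 2*(706/141)*(-211 + 706/141)) = √(2*(95/(-33)) + 2*(706/141)*(-29045/141)) = √(2*(95*(-1/33)) - 41011540/19881) = √(2*(-95/33) - 41011540/19881) = √(-190/33 - 41011540/19881) = √(-452386070/218691) = I*√4976246770/1551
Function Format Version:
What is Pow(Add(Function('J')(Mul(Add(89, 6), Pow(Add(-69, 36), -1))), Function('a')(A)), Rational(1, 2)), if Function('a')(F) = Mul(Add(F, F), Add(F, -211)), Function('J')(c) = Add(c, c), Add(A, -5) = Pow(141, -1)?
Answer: Mul(Rational(1, 1551), I, Pow(4976246770, Rational(1, 2))) ≈ Mul(45.482, I)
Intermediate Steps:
A = Rational(706, 141) (A = Add(5, Pow(141, -1)) = Add(5, Rational(1, 141)) = Rational(706, 141) ≈ 5.0071)
Function('J')(c) = Mul(2, c)
Function('a')(F) = Mul(2, F, Add(-211, F)) (Function('a')(F) = Mul(Mul(2, F), Add(-211, F)) = Mul(2, F, Add(-211, F)))
Pow(Add(Function('J')(Mul(Add(89, 6), Pow(Add(-69, 36), -1))), Function('a')(A)), Rational(1, 2)) = Pow(Add(Mul(2, Mul(Add(89, 6), Pow(Add(-69, 36), -1))), Mul(2, Rational(706, 141), Add(-211, Rational(706, 141)))), Rational(1, 2)) = Pow(Add(Mul(2, Mul(95, Pow(-33, -1))), Mul(2, Rational(706, 141), Rational(-29045, 141))), Rational(1, 2)) = Pow(Add(Mul(2, Mul(95, Rational(-1, 33))), Rational(-41011540, 19881)), Rational(1, 2)) = Pow(Add(Mul(2, Rational(-95, 33)), Rational(-41011540, 19881)), Rational(1, 2)) = Pow(Add(Rational(-190, 33), Rational(-41011540, 19881)), Rational(1, 2)) = Pow(Rational(-452386070, 218691), Rational(1, 2)) = Mul(Rational(1, 1551), I, Pow(4976246770, Rational(1, 2)))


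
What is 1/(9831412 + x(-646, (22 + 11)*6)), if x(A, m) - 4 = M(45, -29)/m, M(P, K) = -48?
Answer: 33/324436720 ≈ 1.0171e-7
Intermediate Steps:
x(A, m) = 4 - 48/m
1/(9831412 + x(-646, (22 + 11)*6)) = 1/(9831412 + (4 - 48*1/(6*(22 + 11)))) = 1/(9831412 + (4 - 48/(33*6))) = 1/(9831412 + (4 - 48/198)) = 1/(9831412 + (4 - 48*1/198)) = 1/(9831412 + (4 - 8/33)) = 1/(9831412 + 124/33) = 1/(324436720/33) = 33/324436720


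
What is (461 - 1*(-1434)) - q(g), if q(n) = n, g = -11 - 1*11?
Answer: 1917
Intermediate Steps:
g = -22 (g = -11 - 11 = -22)
(461 - 1*(-1434)) - q(g) = (461 - 1*(-1434)) - 1*(-22) = (461 + 1434) + 22 = 1895 + 22 = 1917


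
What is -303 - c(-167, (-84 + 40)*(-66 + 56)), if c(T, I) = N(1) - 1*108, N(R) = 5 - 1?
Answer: -199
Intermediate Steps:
N(R) = 4
c(T, I) = -104 (c(T, I) = 4 - 1*108 = 4 - 108 = -104)
-303 - c(-167, (-84 + 40)*(-66 + 56)) = -303 - 1*(-104) = -303 + 104 = -199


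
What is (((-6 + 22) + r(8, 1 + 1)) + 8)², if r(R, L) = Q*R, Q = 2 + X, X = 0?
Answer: 1600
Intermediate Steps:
Q = 2 (Q = 2 + 0 = 2)
r(R, L) = 2*R
(((-6 + 22) + r(8, 1 + 1)) + 8)² = (((-6 + 22) + 2*8) + 8)² = ((16 + 16) + 8)² = (32 + 8)² = 40² = 1600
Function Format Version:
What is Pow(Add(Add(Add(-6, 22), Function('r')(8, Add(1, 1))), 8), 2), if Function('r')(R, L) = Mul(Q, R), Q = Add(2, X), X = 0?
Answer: 1600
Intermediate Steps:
Q = 2 (Q = Add(2, 0) = 2)
Function('r')(R, L) = Mul(2, R)
Pow(Add(Add(Add(-6, 22), Function('r')(8, Add(1, 1))), 8), 2) = Pow(Add(Add(Add(-6, 22), Mul(2, 8)), 8), 2) = Pow(Add(Add(16, 16), 8), 2) = Pow(Add(32, 8), 2) = Pow(40, 2) = 1600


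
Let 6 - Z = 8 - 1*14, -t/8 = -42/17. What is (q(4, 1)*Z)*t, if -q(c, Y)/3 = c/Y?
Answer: -48384/17 ≈ -2846.1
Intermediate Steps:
q(c, Y) = -3*c/Y
t = 336/17 (t = -(-336)/17 = -8*(-42/17) = 336/17 ≈ 19.765)
Z = 12 (Z = 6 - (8 - 1*14) = 6 - (8 - 14) = 6 - 1*(-6) = 6 + 6 = 12)
(q(4, 1)*Z)*t = (-3*4/1*12)*(336/17) = (-3*4*1*12)*(336/17) = -12*12*(336/17) = -144*336/17 = -48384/17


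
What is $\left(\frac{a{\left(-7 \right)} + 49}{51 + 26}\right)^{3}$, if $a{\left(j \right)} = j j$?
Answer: $\frac{2744}{1331} \approx 2.0616$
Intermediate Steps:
$a{\left(j \right)} = j^{2}$
$\left(\frac{a{\left(-7 \right)} + 49}{51 + 26}\right)^{3} = \left(\frac{\left(-7\right)^{2} + 49}{51 + 26}\right)^{3} = \left(\frac{49 + 49}{77}\right)^{3} = \left(98 \cdot \frac{1}{77}\right)^{3} = \left(\frac{14}{11}\right)^{3} = \frac{2744}{1331}$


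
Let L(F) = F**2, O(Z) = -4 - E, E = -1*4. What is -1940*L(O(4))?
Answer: 0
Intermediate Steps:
E = -4
O(Z) = 0 (O(Z) = -4 - 1*(-4) = -4 + 4 = 0)
-1940*L(O(4)) = -1940*0**2 = -1940*0 = 0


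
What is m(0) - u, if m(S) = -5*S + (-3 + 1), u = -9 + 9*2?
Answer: -11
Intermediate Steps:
u = 9 (u = -9 + 18 = 9)
m(S) = -2 - 5*S (m(S) = -5*S - 2 = -2 - 5*S)
m(0) - u = (-2 - 5*0) - 1*9 = (-2 + 0) - 9 = -2 - 9 = -11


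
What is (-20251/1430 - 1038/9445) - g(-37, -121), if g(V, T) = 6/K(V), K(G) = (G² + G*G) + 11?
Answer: -9635720533/675071930 ≈ -14.274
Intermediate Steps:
K(G) = 11 + 2*G² (K(G) = (G² + G²) + 11 = 2*G² + 11 = 11 + 2*G²)
g(V, T) = 6/(11 + 2*V²)
(-20251/1430 - 1038/9445) - g(-37, -121) = (-20251/1430 - 1038/9445) - 6/(11 + 2*(-37)²) = (-20251*1/1430 - 1038*1/9445) - 6/(11 + 2*1369) = (-1841/130 - 1038/9445) - 6/(11 + 2738) = -3504637/245570 - 6/2749 = -9635720533/675071930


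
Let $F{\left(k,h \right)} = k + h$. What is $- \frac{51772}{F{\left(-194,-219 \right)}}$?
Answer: $\frac{7396}{59} \approx 125.36$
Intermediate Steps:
$F{\left(k,h \right)} = h + k$
$- \frac{51772}{F{\left(-194,-219 \right)}} = - \frac{51772}{-219 - 194} = - \frac{51772}{-413} = \left(-51772\right) \left(- \frac{1}{413}\right) = \frac{7396}{59}$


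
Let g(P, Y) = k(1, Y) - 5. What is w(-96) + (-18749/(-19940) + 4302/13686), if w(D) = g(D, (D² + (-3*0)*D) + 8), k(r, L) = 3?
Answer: -33902831/45483140 ≈ -0.74539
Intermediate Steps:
g(P, Y) = -2 (g(P, Y) = 3 - 5 = -2)
w(D) = -2
w(-96) + (-18749/(-19940) + 4302/13686) = -2 + (-18749/(-19940) + 4302/13686) = -2 + (-18749*(-1/19940) + 4302*(1/13686)) = -2 + (18749/19940 + 717/2281) = -2 + 57063449/45483140 = -33902831/45483140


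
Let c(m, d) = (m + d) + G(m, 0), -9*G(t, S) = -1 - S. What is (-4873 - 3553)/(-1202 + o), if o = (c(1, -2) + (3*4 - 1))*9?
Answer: 766/101 ≈ 7.5842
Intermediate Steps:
G(t, S) = ⅑ + S/9 (G(t, S) = -(-1 - S)/9 = ⅑ + S/9)
c(m, d) = ⅑ + d + m (c(m, d) = (m + d) + (⅑ + (⅑)*0) = (d + m) + (⅑ + 0) = (d + m) + ⅑ = ⅑ + d + m)
o = 91 (o = ((⅑ - 2 + 1) + (3*4 - 1))*9 = (-8/9 + (12 - 1))*9 = (-8/9 + 11)*9 = (91/9)*9 = 91)
(-4873 - 3553)/(-1202 + o) = (-4873 - 3553)/(-1202 + 91) = -8426/(-1111) = -8426*(-1/1111) = 766/101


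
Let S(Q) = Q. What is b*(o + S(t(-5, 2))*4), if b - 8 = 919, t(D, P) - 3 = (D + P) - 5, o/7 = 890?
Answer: 5756670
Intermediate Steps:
o = 6230 (o = 7*890 = 6230)
t(D, P) = -2 + D + P (t(D, P) = 3 + ((D + P) - 5) = 3 + (-5 + D + P) = -2 + D + P)
b = 927 (b = 8 + 919 = 927)
b*(o + S(t(-5, 2))*4) = 927*(6230 + (-2 - 5 + 2)*4) = 927*(6230 - 5*4) = 927*(6230 - 20) = 927*6210 = 5756670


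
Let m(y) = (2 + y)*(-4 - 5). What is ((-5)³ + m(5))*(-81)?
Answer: 15228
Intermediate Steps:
m(y) = -18 - 9*y (m(y) = (2 + y)*(-9) = -18 - 9*y)
((-5)³ + m(5))*(-81) = ((-5)³ + (-18 - 9*5))*(-81) = (-125 + (-18 - 45))*(-81) = (-125 - 63)*(-81) = -188*(-81) = 15228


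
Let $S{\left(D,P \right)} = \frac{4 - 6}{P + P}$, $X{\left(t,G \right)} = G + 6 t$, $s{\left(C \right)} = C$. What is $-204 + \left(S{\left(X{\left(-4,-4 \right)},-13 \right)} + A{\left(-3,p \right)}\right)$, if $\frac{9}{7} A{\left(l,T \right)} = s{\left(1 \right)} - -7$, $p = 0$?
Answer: $- \frac{23131}{117} \approx -197.7$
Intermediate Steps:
$S{\left(D,P \right)} = - \frac{1}{P}$ ($S{\left(D,P \right)} = - \frac{2}{2 P} = - 2 \frac{1}{2 P} = - \frac{1}{P}$)
$A{\left(l,T \right)} = \frac{56}{9}$ ($A{\left(l,T \right)} = \frac{7 \left(1 - -7\right)}{9} = \frac{7 \left(1 + 7\right)}{9} = \frac{7}{9} \cdot 8 = \frac{56}{9}$)
$-204 + \left(S{\left(X{\left(-4,-4 \right)},-13 \right)} + A{\left(-3,p \right)}\right) = -204 + \left(- \frac{1}{-13} + \frac{56}{9}\right) = -204 + \left(\left(-1\right) \left(- \frac{1}{13}\right) + \frac{56}{9}\right) = -204 + \left(\frac{1}{13} + \frac{56}{9}\right) = -204 + \frac{737}{117} = - \frac{23131}{117}$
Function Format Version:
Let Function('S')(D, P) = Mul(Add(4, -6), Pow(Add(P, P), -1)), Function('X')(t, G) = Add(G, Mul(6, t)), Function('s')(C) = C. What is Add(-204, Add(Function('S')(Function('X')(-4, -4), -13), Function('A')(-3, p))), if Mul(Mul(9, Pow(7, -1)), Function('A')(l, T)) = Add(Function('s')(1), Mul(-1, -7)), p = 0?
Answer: Rational(-23131, 117) ≈ -197.70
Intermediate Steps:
Function('S')(D, P) = Mul(-1, Pow(P, -1)) (Function('S')(D, P) = Mul(-2, Pow(Mul(2, P), -1)) = Mul(-2, Mul(Rational(1, 2), Pow(P, -1))) = Mul(-1, Pow(P, -1)))
Function('A')(l, T) = Rational(56, 9) (Function('A')(l, T) = Mul(Rational(7, 9), Add(1, Mul(-1, -7))) = Mul(Rational(7, 9), Add(1, 7)) = Mul(Rational(7, 9), 8) = Rational(56, 9))
Add(-204, Add(Function('S')(Function('X')(-4, -4), -13), Function('A')(-3, p))) = Add(-204, Add(Mul(-1, Pow(-13, -1)), Rational(56, 9))) = Add(-204, Add(Mul(-1, Rational(-1, 13)), Rational(56, 9))) = Add(-204, Add(Rational(1, 13), Rational(56, 9))) = Add(-204, Rational(737, 117)) = Rational(-23131, 117)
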